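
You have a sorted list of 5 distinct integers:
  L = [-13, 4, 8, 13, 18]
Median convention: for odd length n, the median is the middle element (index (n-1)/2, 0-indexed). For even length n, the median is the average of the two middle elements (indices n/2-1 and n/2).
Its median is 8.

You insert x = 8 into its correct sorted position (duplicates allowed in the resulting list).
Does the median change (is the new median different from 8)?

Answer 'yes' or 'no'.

Old median = 8
Insert x = 8
New median = 8
Changed? no

Answer: no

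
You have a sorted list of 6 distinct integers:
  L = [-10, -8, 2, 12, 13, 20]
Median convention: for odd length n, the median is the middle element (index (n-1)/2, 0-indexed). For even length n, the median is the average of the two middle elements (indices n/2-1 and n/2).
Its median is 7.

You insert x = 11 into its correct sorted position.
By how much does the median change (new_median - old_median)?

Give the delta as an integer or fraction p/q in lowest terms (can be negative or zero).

Old median = 7
After inserting x = 11: new sorted = [-10, -8, 2, 11, 12, 13, 20]
New median = 11
Delta = 11 - 7 = 4

Answer: 4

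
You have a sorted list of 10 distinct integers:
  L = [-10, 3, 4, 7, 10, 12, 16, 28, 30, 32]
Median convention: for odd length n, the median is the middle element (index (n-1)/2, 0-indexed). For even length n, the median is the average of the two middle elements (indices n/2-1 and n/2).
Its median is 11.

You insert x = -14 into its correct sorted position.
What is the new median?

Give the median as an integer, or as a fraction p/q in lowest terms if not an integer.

Old list (sorted, length 10): [-10, 3, 4, 7, 10, 12, 16, 28, 30, 32]
Old median = 11
Insert x = -14
Old length even (10). Middle pair: indices 4,5 = 10,12.
New length odd (11). New median = single middle element.
x = -14: 0 elements are < x, 10 elements are > x.
New sorted list: [-14, -10, 3, 4, 7, 10, 12, 16, 28, 30, 32]
New median = 10

Answer: 10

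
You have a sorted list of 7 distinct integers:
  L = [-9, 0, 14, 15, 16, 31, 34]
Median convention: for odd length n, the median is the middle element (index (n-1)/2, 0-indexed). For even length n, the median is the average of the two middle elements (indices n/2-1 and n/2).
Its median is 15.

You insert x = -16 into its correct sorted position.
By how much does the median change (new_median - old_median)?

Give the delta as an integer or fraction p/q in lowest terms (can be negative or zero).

Old median = 15
After inserting x = -16: new sorted = [-16, -9, 0, 14, 15, 16, 31, 34]
New median = 29/2
Delta = 29/2 - 15 = -1/2

Answer: -1/2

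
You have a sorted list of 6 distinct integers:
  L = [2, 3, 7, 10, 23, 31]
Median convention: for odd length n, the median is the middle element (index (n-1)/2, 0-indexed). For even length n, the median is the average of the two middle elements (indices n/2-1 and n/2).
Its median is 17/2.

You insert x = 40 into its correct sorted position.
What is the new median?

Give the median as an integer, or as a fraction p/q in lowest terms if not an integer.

Old list (sorted, length 6): [2, 3, 7, 10, 23, 31]
Old median = 17/2
Insert x = 40
Old length even (6). Middle pair: indices 2,3 = 7,10.
New length odd (7). New median = single middle element.
x = 40: 6 elements are < x, 0 elements are > x.
New sorted list: [2, 3, 7, 10, 23, 31, 40]
New median = 10

Answer: 10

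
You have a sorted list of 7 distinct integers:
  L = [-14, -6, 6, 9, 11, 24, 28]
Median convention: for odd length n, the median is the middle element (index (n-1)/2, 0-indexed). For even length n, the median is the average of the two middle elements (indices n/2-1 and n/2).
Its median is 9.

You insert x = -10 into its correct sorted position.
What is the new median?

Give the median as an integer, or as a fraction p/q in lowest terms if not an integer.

Old list (sorted, length 7): [-14, -6, 6, 9, 11, 24, 28]
Old median = 9
Insert x = -10
Old length odd (7). Middle was index 3 = 9.
New length even (8). New median = avg of two middle elements.
x = -10: 1 elements are < x, 6 elements are > x.
New sorted list: [-14, -10, -6, 6, 9, 11, 24, 28]
New median = 15/2

Answer: 15/2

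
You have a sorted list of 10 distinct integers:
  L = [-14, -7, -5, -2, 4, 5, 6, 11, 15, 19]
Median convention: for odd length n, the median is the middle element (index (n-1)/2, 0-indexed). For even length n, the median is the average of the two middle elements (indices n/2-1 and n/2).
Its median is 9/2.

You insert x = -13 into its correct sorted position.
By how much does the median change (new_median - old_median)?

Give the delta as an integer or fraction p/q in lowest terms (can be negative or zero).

Answer: -1/2

Derivation:
Old median = 9/2
After inserting x = -13: new sorted = [-14, -13, -7, -5, -2, 4, 5, 6, 11, 15, 19]
New median = 4
Delta = 4 - 9/2 = -1/2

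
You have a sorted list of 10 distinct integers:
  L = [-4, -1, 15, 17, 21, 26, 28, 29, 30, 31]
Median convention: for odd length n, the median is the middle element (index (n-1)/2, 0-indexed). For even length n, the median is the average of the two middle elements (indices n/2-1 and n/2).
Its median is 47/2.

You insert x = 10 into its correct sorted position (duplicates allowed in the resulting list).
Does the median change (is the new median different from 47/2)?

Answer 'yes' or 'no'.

Old median = 47/2
Insert x = 10
New median = 21
Changed? yes

Answer: yes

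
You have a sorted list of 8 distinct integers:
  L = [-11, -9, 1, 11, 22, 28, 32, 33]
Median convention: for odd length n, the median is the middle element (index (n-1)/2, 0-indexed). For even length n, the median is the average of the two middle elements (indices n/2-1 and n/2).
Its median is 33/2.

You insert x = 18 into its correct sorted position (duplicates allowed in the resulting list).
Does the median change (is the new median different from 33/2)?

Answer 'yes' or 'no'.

Answer: yes

Derivation:
Old median = 33/2
Insert x = 18
New median = 18
Changed? yes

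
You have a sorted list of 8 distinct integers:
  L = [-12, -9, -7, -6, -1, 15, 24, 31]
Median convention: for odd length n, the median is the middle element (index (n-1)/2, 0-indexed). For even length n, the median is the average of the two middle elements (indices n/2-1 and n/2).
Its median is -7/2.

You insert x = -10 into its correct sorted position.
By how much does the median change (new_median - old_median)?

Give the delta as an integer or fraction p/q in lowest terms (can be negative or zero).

Answer: -5/2

Derivation:
Old median = -7/2
After inserting x = -10: new sorted = [-12, -10, -9, -7, -6, -1, 15, 24, 31]
New median = -6
Delta = -6 - -7/2 = -5/2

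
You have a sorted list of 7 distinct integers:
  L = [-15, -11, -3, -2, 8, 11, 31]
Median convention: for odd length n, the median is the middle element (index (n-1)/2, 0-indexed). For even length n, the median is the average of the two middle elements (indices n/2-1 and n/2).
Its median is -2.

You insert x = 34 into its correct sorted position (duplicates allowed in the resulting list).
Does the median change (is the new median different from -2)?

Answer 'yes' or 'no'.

Answer: yes

Derivation:
Old median = -2
Insert x = 34
New median = 3
Changed? yes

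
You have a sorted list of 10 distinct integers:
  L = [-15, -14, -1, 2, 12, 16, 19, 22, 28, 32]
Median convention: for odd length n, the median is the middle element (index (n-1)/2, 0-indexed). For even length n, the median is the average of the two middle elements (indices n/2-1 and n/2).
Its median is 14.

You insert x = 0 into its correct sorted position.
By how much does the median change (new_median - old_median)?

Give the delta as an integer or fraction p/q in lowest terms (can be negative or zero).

Answer: -2

Derivation:
Old median = 14
After inserting x = 0: new sorted = [-15, -14, -1, 0, 2, 12, 16, 19, 22, 28, 32]
New median = 12
Delta = 12 - 14 = -2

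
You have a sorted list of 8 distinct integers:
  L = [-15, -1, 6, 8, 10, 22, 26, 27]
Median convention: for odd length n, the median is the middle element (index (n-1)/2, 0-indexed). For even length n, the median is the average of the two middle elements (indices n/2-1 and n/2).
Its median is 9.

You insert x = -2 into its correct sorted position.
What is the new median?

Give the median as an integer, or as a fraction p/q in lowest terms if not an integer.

Old list (sorted, length 8): [-15, -1, 6, 8, 10, 22, 26, 27]
Old median = 9
Insert x = -2
Old length even (8). Middle pair: indices 3,4 = 8,10.
New length odd (9). New median = single middle element.
x = -2: 1 elements are < x, 7 elements are > x.
New sorted list: [-15, -2, -1, 6, 8, 10, 22, 26, 27]
New median = 8

Answer: 8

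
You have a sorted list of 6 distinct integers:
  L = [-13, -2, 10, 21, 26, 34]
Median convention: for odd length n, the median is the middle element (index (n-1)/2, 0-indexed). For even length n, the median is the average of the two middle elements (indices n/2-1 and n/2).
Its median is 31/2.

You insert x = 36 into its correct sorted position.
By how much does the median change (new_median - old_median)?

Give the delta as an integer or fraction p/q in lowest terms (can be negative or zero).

Answer: 11/2

Derivation:
Old median = 31/2
After inserting x = 36: new sorted = [-13, -2, 10, 21, 26, 34, 36]
New median = 21
Delta = 21 - 31/2 = 11/2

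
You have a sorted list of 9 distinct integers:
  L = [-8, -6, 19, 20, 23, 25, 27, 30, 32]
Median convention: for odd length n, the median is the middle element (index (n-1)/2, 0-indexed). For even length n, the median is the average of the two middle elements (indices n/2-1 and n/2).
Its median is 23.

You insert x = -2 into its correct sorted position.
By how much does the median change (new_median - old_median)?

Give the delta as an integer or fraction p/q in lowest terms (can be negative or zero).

Answer: -3/2

Derivation:
Old median = 23
After inserting x = -2: new sorted = [-8, -6, -2, 19, 20, 23, 25, 27, 30, 32]
New median = 43/2
Delta = 43/2 - 23 = -3/2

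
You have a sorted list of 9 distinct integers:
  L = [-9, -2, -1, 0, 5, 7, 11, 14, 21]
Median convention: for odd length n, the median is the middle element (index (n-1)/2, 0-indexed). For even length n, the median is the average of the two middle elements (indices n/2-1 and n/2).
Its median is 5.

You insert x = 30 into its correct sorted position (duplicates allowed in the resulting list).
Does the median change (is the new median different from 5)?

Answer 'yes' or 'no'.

Old median = 5
Insert x = 30
New median = 6
Changed? yes

Answer: yes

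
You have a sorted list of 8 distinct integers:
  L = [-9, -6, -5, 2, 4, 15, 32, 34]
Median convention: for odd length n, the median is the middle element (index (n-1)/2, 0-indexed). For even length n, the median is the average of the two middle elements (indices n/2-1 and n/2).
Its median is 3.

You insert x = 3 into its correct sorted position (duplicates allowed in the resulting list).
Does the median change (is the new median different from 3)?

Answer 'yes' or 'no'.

Answer: no

Derivation:
Old median = 3
Insert x = 3
New median = 3
Changed? no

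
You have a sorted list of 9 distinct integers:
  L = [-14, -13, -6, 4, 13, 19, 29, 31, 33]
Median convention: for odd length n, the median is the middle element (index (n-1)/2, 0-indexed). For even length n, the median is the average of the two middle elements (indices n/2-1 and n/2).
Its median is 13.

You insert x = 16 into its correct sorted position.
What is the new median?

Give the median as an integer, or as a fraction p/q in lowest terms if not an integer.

Answer: 29/2

Derivation:
Old list (sorted, length 9): [-14, -13, -6, 4, 13, 19, 29, 31, 33]
Old median = 13
Insert x = 16
Old length odd (9). Middle was index 4 = 13.
New length even (10). New median = avg of two middle elements.
x = 16: 5 elements are < x, 4 elements are > x.
New sorted list: [-14, -13, -6, 4, 13, 16, 19, 29, 31, 33]
New median = 29/2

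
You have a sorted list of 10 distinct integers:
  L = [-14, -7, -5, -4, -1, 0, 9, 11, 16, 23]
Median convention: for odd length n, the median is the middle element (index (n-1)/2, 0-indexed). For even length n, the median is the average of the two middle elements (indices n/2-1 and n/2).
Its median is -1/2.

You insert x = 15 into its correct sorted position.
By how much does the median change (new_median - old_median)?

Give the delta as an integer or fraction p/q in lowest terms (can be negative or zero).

Answer: 1/2

Derivation:
Old median = -1/2
After inserting x = 15: new sorted = [-14, -7, -5, -4, -1, 0, 9, 11, 15, 16, 23]
New median = 0
Delta = 0 - -1/2 = 1/2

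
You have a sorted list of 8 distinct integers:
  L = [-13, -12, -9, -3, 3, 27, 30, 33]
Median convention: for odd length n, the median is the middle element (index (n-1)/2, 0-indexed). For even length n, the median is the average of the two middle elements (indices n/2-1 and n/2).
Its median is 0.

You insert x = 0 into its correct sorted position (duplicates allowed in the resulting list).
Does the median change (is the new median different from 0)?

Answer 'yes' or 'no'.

Answer: no

Derivation:
Old median = 0
Insert x = 0
New median = 0
Changed? no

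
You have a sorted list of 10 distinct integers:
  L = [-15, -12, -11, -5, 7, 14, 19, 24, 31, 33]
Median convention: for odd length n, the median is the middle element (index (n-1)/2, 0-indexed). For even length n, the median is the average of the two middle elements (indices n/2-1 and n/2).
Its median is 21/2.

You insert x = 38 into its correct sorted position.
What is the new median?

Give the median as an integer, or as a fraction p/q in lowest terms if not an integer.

Answer: 14

Derivation:
Old list (sorted, length 10): [-15, -12, -11, -5, 7, 14, 19, 24, 31, 33]
Old median = 21/2
Insert x = 38
Old length even (10). Middle pair: indices 4,5 = 7,14.
New length odd (11). New median = single middle element.
x = 38: 10 elements are < x, 0 elements are > x.
New sorted list: [-15, -12, -11, -5, 7, 14, 19, 24, 31, 33, 38]
New median = 14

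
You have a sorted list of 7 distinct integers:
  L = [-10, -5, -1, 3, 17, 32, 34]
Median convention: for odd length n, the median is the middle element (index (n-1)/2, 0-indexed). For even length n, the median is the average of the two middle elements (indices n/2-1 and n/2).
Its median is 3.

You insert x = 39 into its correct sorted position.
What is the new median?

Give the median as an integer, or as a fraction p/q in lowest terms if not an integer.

Answer: 10

Derivation:
Old list (sorted, length 7): [-10, -5, -1, 3, 17, 32, 34]
Old median = 3
Insert x = 39
Old length odd (7). Middle was index 3 = 3.
New length even (8). New median = avg of two middle elements.
x = 39: 7 elements are < x, 0 elements are > x.
New sorted list: [-10, -5, -1, 3, 17, 32, 34, 39]
New median = 10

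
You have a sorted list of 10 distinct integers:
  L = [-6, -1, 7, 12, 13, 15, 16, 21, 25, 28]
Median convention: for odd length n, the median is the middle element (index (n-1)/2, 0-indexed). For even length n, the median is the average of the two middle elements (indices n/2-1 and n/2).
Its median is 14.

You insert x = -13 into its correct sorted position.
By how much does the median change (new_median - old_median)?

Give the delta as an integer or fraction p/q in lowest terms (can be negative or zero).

Answer: -1

Derivation:
Old median = 14
After inserting x = -13: new sorted = [-13, -6, -1, 7, 12, 13, 15, 16, 21, 25, 28]
New median = 13
Delta = 13 - 14 = -1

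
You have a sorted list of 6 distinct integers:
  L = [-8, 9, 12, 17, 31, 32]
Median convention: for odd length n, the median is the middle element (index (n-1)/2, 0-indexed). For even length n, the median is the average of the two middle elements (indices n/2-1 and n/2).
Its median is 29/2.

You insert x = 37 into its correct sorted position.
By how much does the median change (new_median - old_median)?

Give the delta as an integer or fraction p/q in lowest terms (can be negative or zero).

Answer: 5/2

Derivation:
Old median = 29/2
After inserting x = 37: new sorted = [-8, 9, 12, 17, 31, 32, 37]
New median = 17
Delta = 17 - 29/2 = 5/2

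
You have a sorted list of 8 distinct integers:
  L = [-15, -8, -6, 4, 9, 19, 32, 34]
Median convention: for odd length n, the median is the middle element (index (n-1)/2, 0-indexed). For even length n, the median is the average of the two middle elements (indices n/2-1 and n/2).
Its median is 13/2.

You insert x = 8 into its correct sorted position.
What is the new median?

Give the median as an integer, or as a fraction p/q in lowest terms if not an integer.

Answer: 8

Derivation:
Old list (sorted, length 8): [-15, -8, -6, 4, 9, 19, 32, 34]
Old median = 13/2
Insert x = 8
Old length even (8). Middle pair: indices 3,4 = 4,9.
New length odd (9). New median = single middle element.
x = 8: 4 elements are < x, 4 elements are > x.
New sorted list: [-15, -8, -6, 4, 8, 9, 19, 32, 34]
New median = 8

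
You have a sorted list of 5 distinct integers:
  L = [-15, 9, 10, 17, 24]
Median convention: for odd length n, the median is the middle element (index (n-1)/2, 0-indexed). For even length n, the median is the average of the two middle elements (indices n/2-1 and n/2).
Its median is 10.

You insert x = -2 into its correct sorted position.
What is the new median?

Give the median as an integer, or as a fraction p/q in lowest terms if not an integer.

Old list (sorted, length 5): [-15, 9, 10, 17, 24]
Old median = 10
Insert x = -2
Old length odd (5). Middle was index 2 = 10.
New length even (6). New median = avg of two middle elements.
x = -2: 1 elements are < x, 4 elements are > x.
New sorted list: [-15, -2, 9, 10, 17, 24]
New median = 19/2

Answer: 19/2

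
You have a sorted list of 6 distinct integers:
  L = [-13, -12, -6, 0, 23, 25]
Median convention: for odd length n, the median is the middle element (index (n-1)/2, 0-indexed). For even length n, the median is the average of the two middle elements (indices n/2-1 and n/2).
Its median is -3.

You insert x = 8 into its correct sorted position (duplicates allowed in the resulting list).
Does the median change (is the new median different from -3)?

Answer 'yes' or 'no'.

Old median = -3
Insert x = 8
New median = 0
Changed? yes

Answer: yes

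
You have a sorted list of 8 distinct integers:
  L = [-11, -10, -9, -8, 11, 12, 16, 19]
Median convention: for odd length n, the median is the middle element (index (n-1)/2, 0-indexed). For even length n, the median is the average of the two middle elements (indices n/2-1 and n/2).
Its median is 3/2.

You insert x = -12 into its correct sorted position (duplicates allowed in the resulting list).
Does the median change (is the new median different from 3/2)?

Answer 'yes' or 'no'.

Answer: yes

Derivation:
Old median = 3/2
Insert x = -12
New median = -8
Changed? yes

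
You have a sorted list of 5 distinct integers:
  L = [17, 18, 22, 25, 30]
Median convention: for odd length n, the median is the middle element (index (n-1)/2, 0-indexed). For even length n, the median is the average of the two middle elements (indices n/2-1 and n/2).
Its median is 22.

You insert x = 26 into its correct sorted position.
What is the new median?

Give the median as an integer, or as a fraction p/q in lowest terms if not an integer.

Old list (sorted, length 5): [17, 18, 22, 25, 30]
Old median = 22
Insert x = 26
Old length odd (5). Middle was index 2 = 22.
New length even (6). New median = avg of two middle elements.
x = 26: 4 elements are < x, 1 elements are > x.
New sorted list: [17, 18, 22, 25, 26, 30]
New median = 47/2

Answer: 47/2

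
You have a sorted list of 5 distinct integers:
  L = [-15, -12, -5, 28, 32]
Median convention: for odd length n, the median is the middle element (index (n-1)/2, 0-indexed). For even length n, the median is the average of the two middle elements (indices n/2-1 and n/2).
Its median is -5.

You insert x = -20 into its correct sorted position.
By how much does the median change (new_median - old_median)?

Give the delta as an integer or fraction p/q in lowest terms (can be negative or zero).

Answer: -7/2

Derivation:
Old median = -5
After inserting x = -20: new sorted = [-20, -15, -12, -5, 28, 32]
New median = -17/2
Delta = -17/2 - -5 = -7/2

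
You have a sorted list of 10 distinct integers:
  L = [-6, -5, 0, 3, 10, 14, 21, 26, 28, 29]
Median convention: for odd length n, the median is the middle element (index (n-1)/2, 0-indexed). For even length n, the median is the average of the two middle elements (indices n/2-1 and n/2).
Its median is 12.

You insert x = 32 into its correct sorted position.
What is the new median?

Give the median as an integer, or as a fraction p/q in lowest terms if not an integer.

Answer: 14

Derivation:
Old list (sorted, length 10): [-6, -5, 0, 3, 10, 14, 21, 26, 28, 29]
Old median = 12
Insert x = 32
Old length even (10). Middle pair: indices 4,5 = 10,14.
New length odd (11). New median = single middle element.
x = 32: 10 elements are < x, 0 elements are > x.
New sorted list: [-6, -5, 0, 3, 10, 14, 21, 26, 28, 29, 32]
New median = 14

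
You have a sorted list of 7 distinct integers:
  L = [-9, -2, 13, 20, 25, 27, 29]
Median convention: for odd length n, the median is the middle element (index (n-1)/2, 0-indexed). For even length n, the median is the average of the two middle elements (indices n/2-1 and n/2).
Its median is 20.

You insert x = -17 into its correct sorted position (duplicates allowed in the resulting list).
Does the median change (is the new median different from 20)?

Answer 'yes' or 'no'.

Answer: yes

Derivation:
Old median = 20
Insert x = -17
New median = 33/2
Changed? yes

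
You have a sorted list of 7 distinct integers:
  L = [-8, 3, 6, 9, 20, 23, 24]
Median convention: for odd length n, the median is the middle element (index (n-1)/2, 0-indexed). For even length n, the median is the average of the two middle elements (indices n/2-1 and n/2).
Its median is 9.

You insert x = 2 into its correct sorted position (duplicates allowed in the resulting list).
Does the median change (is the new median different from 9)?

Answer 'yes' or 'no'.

Old median = 9
Insert x = 2
New median = 15/2
Changed? yes

Answer: yes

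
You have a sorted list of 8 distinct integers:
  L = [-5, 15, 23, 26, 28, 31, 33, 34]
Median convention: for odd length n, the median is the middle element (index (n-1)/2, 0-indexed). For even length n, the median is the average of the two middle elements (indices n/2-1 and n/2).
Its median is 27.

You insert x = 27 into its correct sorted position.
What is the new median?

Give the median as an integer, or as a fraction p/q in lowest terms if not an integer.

Answer: 27

Derivation:
Old list (sorted, length 8): [-5, 15, 23, 26, 28, 31, 33, 34]
Old median = 27
Insert x = 27
Old length even (8). Middle pair: indices 3,4 = 26,28.
New length odd (9). New median = single middle element.
x = 27: 4 elements are < x, 4 elements are > x.
New sorted list: [-5, 15, 23, 26, 27, 28, 31, 33, 34]
New median = 27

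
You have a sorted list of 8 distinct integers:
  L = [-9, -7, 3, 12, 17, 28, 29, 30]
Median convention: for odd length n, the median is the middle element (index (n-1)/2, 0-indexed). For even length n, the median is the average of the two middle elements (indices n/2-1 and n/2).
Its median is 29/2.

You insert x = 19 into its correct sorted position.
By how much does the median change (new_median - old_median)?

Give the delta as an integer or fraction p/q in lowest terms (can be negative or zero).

Old median = 29/2
After inserting x = 19: new sorted = [-9, -7, 3, 12, 17, 19, 28, 29, 30]
New median = 17
Delta = 17 - 29/2 = 5/2

Answer: 5/2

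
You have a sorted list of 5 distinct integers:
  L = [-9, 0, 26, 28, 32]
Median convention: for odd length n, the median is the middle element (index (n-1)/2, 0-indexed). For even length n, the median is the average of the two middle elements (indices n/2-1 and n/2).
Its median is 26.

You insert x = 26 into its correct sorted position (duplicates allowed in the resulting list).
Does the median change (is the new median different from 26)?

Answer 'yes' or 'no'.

Answer: no

Derivation:
Old median = 26
Insert x = 26
New median = 26
Changed? no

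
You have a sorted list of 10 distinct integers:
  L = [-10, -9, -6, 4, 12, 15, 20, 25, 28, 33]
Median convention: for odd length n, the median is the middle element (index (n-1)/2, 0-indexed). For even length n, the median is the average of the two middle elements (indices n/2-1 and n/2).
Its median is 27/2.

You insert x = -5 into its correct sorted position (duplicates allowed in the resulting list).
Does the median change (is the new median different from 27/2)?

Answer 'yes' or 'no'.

Answer: yes

Derivation:
Old median = 27/2
Insert x = -5
New median = 12
Changed? yes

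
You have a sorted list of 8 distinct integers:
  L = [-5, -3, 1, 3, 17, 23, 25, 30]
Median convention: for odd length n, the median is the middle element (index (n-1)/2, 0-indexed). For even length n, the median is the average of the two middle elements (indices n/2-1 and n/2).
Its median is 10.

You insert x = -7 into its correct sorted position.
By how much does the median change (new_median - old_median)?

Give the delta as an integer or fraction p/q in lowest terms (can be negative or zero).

Old median = 10
After inserting x = -7: new sorted = [-7, -5, -3, 1, 3, 17, 23, 25, 30]
New median = 3
Delta = 3 - 10 = -7

Answer: -7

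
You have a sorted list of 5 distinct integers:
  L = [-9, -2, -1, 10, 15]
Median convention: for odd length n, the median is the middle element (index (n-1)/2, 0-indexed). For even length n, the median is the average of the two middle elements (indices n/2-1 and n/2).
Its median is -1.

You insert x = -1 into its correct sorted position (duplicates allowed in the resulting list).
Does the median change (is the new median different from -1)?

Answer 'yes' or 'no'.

Answer: no

Derivation:
Old median = -1
Insert x = -1
New median = -1
Changed? no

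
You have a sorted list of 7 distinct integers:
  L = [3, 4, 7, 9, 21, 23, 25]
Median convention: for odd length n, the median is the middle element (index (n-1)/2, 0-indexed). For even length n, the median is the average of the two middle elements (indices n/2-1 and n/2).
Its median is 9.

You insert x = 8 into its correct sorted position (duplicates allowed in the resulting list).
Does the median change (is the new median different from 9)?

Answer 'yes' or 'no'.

Old median = 9
Insert x = 8
New median = 17/2
Changed? yes

Answer: yes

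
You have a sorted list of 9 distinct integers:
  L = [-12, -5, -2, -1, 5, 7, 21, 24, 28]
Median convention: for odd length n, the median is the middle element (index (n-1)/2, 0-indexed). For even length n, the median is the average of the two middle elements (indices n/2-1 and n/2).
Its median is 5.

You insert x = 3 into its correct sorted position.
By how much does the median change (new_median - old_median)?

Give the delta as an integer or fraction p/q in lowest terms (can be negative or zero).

Old median = 5
After inserting x = 3: new sorted = [-12, -5, -2, -1, 3, 5, 7, 21, 24, 28]
New median = 4
Delta = 4 - 5 = -1

Answer: -1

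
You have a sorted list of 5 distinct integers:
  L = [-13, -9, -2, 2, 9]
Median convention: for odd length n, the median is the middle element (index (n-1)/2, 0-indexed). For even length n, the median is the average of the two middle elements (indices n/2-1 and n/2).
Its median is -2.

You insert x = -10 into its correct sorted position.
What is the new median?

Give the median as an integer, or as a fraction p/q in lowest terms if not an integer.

Answer: -11/2

Derivation:
Old list (sorted, length 5): [-13, -9, -2, 2, 9]
Old median = -2
Insert x = -10
Old length odd (5). Middle was index 2 = -2.
New length even (6). New median = avg of two middle elements.
x = -10: 1 elements are < x, 4 elements are > x.
New sorted list: [-13, -10, -9, -2, 2, 9]
New median = -11/2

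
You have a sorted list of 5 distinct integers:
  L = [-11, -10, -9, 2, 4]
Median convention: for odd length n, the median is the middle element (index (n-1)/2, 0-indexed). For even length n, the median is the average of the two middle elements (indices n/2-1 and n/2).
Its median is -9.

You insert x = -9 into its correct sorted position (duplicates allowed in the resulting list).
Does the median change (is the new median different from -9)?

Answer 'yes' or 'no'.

Old median = -9
Insert x = -9
New median = -9
Changed? no

Answer: no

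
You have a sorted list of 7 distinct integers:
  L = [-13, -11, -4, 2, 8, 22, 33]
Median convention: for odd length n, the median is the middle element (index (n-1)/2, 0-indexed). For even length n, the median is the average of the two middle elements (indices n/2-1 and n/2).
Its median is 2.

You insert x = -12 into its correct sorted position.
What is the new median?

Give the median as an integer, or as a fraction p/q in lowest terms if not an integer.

Old list (sorted, length 7): [-13, -11, -4, 2, 8, 22, 33]
Old median = 2
Insert x = -12
Old length odd (7). Middle was index 3 = 2.
New length even (8). New median = avg of two middle elements.
x = -12: 1 elements are < x, 6 elements are > x.
New sorted list: [-13, -12, -11, -4, 2, 8, 22, 33]
New median = -1

Answer: -1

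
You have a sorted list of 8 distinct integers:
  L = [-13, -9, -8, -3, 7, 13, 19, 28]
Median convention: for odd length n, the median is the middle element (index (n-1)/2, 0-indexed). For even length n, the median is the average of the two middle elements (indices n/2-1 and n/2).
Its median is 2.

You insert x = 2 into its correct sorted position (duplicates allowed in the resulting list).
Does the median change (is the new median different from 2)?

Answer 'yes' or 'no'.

Answer: no

Derivation:
Old median = 2
Insert x = 2
New median = 2
Changed? no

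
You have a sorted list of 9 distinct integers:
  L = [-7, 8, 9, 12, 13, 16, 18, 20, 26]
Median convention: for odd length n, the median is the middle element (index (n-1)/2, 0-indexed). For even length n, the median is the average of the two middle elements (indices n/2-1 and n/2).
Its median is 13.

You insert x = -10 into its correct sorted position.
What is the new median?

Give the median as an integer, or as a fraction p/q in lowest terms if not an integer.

Old list (sorted, length 9): [-7, 8, 9, 12, 13, 16, 18, 20, 26]
Old median = 13
Insert x = -10
Old length odd (9). Middle was index 4 = 13.
New length even (10). New median = avg of two middle elements.
x = -10: 0 elements are < x, 9 elements are > x.
New sorted list: [-10, -7, 8, 9, 12, 13, 16, 18, 20, 26]
New median = 25/2

Answer: 25/2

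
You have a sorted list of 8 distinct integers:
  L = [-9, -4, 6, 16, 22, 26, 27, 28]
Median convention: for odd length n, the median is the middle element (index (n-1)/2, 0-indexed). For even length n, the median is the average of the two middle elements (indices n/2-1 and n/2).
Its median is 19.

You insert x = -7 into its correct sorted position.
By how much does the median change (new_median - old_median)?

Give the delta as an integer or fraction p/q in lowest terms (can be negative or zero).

Answer: -3

Derivation:
Old median = 19
After inserting x = -7: new sorted = [-9, -7, -4, 6, 16, 22, 26, 27, 28]
New median = 16
Delta = 16 - 19 = -3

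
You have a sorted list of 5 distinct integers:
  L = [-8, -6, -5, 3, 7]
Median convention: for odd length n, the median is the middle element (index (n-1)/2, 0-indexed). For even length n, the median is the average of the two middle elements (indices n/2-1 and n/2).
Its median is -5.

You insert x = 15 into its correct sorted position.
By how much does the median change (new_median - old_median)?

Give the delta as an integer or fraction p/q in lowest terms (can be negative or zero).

Old median = -5
After inserting x = 15: new sorted = [-8, -6, -5, 3, 7, 15]
New median = -1
Delta = -1 - -5 = 4

Answer: 4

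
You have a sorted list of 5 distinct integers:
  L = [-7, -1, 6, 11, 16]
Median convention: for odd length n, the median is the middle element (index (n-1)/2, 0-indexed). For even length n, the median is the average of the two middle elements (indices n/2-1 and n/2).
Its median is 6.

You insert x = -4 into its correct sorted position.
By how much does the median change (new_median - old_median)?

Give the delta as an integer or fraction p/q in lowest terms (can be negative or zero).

Answer: -7/2

Derivation:
Old median = 6
After inserting x = -4: new sorted = [-7, -4, -1, 6, 11, 16]
New median = 5/2
Delta = 5/2 - 6 = -7/2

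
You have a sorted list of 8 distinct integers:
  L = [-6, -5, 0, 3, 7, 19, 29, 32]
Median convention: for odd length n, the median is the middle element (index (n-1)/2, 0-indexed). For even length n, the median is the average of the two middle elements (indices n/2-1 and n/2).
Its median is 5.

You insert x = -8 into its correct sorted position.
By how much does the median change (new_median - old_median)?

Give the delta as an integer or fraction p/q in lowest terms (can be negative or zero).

Answer: -2

Derivation:
Old median = 5
After inserting x = -8: new sorted = [-8, -6, -5, 0, 3, 7, 19, 29, 32]
New median = 3
Delta = 3 - 5 = -2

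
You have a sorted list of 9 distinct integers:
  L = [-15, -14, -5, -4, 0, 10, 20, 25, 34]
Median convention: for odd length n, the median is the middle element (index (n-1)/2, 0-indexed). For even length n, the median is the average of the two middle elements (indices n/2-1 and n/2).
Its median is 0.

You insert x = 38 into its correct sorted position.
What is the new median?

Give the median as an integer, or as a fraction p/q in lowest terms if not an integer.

Answer: 5

Derivation:
Old list (sorted, length 9): [-15, -14, -5, -4, 0, 10, 20, 25, 34]
Old median = 0
Insert x = 38
Old length odd (9). Middle was index 4 = 0.
New length even (10). New median = avg of two middle elements.
x = 38: 9 elements are < x, 0 elements are > x.
New sorted list: [-15, -14, -5, -4, 0, 10, 20, 25, 34, 38]
New median = 5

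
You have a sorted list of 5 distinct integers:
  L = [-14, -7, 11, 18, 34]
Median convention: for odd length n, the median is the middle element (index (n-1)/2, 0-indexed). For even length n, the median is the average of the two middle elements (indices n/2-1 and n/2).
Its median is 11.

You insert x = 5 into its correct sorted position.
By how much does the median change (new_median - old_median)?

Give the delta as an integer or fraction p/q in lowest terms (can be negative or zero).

Answer: -3

Derivation:
Old median = 11
After inserting x = 5: new sorted = [-14, -7, 5, 11, 18, 34]
New median = 8
Delta = 8 - 11 = -3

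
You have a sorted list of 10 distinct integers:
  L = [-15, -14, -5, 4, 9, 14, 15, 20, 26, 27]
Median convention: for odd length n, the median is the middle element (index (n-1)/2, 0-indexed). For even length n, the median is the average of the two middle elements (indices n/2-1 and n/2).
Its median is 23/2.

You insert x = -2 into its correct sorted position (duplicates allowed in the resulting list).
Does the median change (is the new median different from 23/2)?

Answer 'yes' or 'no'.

Old median = 23/2
Insert x = -2
New median = 9
Changed? yes

Answer: yes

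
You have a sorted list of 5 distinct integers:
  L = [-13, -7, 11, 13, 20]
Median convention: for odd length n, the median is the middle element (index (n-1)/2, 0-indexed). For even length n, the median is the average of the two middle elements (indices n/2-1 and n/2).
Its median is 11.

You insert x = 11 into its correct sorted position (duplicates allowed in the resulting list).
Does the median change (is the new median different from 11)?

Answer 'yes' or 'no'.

Answer: no

Derivation:
Old median = 11
Insert x = 11
New median = 11
Changed? no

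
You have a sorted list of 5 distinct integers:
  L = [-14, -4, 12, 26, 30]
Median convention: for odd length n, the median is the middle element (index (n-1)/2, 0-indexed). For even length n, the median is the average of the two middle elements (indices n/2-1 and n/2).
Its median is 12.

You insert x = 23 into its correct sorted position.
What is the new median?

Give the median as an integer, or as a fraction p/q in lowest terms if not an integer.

Old list (sorted, length 5): [-14, -4, 12, 26, 30]
Old median = 12
Insert x = 23
Old length odd (5). Middle was index 2 = 12.
New length even (6). New median = avg of two middle elements.
x = 23: 3 elements are < x, 2 elements are > x.
New sorted list: [-14, -4, 12, 23, 26, 30]
New median = 35/2

Answer: 35/2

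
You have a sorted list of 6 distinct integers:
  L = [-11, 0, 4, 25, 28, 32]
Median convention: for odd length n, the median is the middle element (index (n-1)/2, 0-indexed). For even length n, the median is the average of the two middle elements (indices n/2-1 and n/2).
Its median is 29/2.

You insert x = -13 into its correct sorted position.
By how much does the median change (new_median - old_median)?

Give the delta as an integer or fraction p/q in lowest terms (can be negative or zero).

Old median = 29/2
After inserting x = -13: new sorted = [-13, -11, 0, 4, 25, 28, 32]
New median = 4
Delta = 4 - 29/2 = -21/2

Answer: -21/2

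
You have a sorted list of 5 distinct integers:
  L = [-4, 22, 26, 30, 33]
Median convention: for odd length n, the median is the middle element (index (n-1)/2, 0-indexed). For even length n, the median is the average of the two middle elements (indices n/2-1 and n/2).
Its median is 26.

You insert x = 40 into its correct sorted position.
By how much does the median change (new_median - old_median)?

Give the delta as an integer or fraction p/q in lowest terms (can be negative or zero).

Old median = 26
After inserting x = 40: new sorted = [-4, 22, 26, 30, 33, 40]
New median = 28
Delta = 28 - 26 = 2

Answer: 2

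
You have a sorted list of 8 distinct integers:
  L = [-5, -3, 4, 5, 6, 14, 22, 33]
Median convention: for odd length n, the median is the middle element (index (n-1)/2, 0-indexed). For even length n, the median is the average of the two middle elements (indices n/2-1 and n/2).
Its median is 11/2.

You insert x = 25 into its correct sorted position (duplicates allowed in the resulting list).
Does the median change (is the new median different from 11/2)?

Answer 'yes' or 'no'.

Answer: yes

Derivation:
Old median = 11/2
Insert x = 25
New median = 6
Changed? yes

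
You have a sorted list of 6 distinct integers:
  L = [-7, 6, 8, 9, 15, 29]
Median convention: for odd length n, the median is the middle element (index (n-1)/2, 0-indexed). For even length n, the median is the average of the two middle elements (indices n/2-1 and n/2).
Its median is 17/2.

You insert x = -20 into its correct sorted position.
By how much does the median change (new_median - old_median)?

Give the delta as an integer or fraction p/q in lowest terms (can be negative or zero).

Answer: -1/2

Derivation:
Old median = 17/2
After inserting x = -20: new sorted = [-20, -7, 6, 8, 9, 15, 29]
New median = 8
Delta = 8 - 17/2 = -1/2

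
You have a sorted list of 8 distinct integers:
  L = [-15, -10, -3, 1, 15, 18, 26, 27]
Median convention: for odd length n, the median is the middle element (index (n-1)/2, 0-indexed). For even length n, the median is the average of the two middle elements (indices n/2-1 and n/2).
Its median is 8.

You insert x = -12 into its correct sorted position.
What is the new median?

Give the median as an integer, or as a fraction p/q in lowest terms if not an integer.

Answer: 1

Derivation:
Old list (sorted, length 8): [-15, -10, -3, 1, 15, 18, 26, 27]
Old median = 8
Insert x = -12
Old length even (8). Middle pair: indices 3,4 = 1,15.
New length odd (9). New median = single middle element.
x = -12: 1 elements are < x, 7 elements are > x.
New sorted list: [-15, -12, -10, -3, 1, 15, 18, 26, 27]
New median = 1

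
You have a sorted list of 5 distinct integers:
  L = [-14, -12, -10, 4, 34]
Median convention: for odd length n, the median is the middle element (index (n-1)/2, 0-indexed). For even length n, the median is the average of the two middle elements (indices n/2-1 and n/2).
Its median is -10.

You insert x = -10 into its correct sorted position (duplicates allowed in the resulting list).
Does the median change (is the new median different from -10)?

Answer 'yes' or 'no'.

Answer: no

Derivation:
Old median = -10
Insert x = -10
New median = -10
Changed? no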